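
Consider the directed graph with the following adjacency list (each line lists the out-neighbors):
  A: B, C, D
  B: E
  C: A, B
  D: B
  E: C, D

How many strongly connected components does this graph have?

1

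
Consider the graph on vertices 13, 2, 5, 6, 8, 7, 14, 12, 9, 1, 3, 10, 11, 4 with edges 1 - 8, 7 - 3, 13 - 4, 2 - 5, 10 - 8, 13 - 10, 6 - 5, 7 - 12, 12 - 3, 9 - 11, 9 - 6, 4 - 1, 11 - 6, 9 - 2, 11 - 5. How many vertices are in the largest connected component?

14 is isolated — a component by itself.
Starting from 3 we can reach 3, 7, 12. That is one component of size 3.
Starting from 2 we can reach 2, 5, 6, 9, 11. That is one component of size 5.
Starting from 1 we can reach 1, 4, 8, 10, 13. That is one component of size 5.
The largest has 5 vertices.

5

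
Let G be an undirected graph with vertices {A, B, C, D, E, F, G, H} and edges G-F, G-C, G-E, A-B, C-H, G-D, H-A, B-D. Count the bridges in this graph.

The edges on the cycle G-C-H-A-B-D-G are not bridges since each lies on that cycle.
But removing G-E disconnects G from E; removing G-F disconnects G from F — these are bridges.
That makes 2 bridges.

2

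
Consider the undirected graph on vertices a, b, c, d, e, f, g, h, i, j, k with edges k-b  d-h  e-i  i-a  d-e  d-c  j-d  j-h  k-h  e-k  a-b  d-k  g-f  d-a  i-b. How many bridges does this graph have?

2

The edges on the cycle i-a-b-i are not bridges since each lies on that cycle.
But removing c-d disconnects c from d; removing g-f disconnects g from f — these are bridges.
That makes 2 bridges.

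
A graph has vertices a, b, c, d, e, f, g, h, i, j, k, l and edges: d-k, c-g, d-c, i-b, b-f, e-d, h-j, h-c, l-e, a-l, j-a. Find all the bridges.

b-f, b-i, c-g, d-k

The edges on the cycle h-j-a-l-e-d-c-h are not bridges since each lies on that cycle.
But removing k-d disconnects k from d; removing c-g disconnects c from g; removing b-f disconnects b from f; removing i-b disconnects i from b — these are bridges.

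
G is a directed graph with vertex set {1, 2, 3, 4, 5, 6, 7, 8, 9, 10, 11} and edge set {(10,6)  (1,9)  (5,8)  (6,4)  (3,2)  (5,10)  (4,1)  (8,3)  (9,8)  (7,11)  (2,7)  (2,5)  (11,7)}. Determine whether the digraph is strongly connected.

No

There is no directed path from 11 to 2, so the graph is not strongly connected.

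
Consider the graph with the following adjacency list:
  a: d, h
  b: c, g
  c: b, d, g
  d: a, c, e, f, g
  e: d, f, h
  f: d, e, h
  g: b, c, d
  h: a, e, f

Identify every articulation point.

Removing d increases the component count from 1 to 2, so d is a cut vertex.
By contrast removing f leaves 1 component; it is not a cut vertex. No other vertex is a cut vertex either.

d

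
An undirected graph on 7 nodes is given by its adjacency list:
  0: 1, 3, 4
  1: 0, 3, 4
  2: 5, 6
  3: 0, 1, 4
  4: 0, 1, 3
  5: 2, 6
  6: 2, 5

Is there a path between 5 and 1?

The component containing 5 is {2, 5, 6}, and 1 is not in it.

No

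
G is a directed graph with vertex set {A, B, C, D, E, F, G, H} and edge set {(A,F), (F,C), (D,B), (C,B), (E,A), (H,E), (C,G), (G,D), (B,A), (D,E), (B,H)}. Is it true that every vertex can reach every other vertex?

Yes

From B we can reach every vertex (A, B, C, D, E, F, G, H), and every vertex can reach B (A, B, C, D, E, F, G, H). So the whole graph is one strongly connected component.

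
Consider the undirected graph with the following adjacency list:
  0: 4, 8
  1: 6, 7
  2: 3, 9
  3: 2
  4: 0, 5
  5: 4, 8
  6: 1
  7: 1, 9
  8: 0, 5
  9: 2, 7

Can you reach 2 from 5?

The component containing 5 is {0, 4, 5, 8}, and 2 is not in it.

No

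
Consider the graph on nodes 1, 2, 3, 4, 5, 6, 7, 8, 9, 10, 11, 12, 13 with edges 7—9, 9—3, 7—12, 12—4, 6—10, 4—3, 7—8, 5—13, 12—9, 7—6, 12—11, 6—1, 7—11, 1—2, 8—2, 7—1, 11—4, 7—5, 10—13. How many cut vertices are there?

1

Removing 7 increases the component count from 1 to 2, so 7 is a cut vertex.
By contrast removing 5 leaves 1 component; it is not a cut vertex. No other vertex is a cut vertex either.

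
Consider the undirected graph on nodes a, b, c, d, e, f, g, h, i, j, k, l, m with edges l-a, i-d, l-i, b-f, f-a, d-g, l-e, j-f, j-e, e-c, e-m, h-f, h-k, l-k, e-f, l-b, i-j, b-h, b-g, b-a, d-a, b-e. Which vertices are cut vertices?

Removing e increases the component count from 1 to 3, so e is a cut vertex.
By contrast removing l leaves 1 component; it is not a cut vertex. No other vertex is a cut vertex either.

e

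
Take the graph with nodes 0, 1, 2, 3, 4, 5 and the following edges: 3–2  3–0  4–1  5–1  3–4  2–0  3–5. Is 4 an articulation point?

Deleting 4 leaves 1 component (was 1) (its neighbors 1, 3 remain connected to each other), so 4 is not a cut vertex.

No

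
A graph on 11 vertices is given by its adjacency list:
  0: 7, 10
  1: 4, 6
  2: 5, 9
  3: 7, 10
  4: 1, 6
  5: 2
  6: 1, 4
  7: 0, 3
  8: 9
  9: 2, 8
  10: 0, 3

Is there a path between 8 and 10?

The component containing 8 is {2, 5, 8, 9}, and 10 is not in it.

No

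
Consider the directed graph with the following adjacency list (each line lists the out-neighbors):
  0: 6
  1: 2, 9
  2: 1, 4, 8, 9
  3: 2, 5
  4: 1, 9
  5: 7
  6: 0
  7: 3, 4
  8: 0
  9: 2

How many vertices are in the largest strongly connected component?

{1, 2, 4, 9} are all mutually reachable — one SCC of size 4.
{3, 5, 7} are all mutually reachable — one SCC of size 3.
{0, 6} are all mutually reachable — one SCC of size 2.
{8} is an SCC by itself.
The largest has 4 vertices.

4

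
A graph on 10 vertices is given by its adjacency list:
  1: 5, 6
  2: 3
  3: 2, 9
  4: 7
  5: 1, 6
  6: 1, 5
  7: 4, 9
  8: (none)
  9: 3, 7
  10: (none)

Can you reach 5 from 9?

The component containing 9 is {2, 3, 4, 7, 9}, and 5 is not in it.

No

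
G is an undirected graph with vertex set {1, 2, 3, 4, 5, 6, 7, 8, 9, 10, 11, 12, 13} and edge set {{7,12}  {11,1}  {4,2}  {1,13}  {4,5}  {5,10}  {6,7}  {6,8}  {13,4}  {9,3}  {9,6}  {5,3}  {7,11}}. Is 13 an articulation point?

Deleting 13 leaves 1 component (was 1) (its neighbors 1, 4 remain connected to each other), so 13 is not a cut vertex.

No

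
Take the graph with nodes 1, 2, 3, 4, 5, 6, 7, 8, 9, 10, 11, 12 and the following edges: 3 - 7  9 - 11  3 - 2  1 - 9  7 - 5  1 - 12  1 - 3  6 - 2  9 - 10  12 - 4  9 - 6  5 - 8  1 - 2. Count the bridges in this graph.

The edges on the cycle 1-3-2-6-9-1 are not bridges since each lies on that cycle.
But removing 9 - 10 disconnects 9 from 10; removing 4 - 12 disconnects 4 from 12; removing 3 - 7 disconnects 3 from 7; removing 8 - 5 disconnects 8 from 5 — these are bridges.
In total 7 edges are bridges.

7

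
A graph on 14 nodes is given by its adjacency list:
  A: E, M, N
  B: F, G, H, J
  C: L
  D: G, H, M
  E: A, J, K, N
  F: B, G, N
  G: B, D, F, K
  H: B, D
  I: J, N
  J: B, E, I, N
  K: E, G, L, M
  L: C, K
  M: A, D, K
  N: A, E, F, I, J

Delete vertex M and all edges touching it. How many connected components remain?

1

With M gone, the remaining components are: {A, B, C, D, E, F, G, H, I, J, K, L, N}.
That is 1 component.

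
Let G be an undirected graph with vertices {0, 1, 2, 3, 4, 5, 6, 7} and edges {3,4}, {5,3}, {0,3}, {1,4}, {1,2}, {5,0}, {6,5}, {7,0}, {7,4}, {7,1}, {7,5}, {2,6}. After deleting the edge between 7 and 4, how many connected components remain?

7 and 4 are still connected via 7-1-4, so the component count stays at 1.

1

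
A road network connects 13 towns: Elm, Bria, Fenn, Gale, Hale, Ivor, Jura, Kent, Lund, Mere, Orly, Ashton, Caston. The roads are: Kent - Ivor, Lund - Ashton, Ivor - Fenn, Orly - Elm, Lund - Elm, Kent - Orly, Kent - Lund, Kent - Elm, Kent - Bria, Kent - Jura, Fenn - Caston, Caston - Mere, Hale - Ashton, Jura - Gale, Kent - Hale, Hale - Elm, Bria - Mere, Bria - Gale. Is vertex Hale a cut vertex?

Deleting Hale leaves 1 component (was 1) (its neighbors Elm, Kent, Ashton remain connected to each other), so Hale is not a cut vertex.

No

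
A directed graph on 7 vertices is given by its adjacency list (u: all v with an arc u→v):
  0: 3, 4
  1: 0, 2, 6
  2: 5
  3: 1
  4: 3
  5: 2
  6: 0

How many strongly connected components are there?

{0, 1, 3, 4, 6} are all mutually reachable — one SCC of size 5.
{2, 5} are all mutually reachable — one SCC of size 2.
That gives 2 strongly connected components.

2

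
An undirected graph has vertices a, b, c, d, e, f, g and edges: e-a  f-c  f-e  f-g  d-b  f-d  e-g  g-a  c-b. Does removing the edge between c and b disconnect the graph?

After removing c-b, the path c-f-d-b still connects them, so the edge is not a bridge.

No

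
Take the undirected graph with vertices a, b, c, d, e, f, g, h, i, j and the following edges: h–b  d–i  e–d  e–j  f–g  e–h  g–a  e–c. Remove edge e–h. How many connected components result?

3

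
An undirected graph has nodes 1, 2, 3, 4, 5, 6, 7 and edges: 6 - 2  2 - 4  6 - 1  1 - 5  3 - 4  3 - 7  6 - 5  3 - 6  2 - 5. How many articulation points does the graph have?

Removing 3 increases the component count from 1 to 2, so 3 is a cut vertex.
By contrast removing 4 leaves 1 component; it is not a cut vertex. No other vertex is a cut vertex either.

1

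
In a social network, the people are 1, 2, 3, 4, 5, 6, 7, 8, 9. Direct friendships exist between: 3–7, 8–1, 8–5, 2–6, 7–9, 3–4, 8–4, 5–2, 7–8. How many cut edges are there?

The edges on the cycle 3-7-8-4-3 are not bridges since each lies on that cycle.
But removing 1–8 disconnects 1 from 8; removing 7–9 disconnects 7 from 9; removing 2–6 disconnects 2 from 6; removing 8–5 disconnects 8 from 5 — these are bridges.
In total 5 edges are bridges.

5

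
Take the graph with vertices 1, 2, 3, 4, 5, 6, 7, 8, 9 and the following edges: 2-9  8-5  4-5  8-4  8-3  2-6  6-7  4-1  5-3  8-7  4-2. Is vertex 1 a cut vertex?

No

Deleting 1 leaves 1 component (was 1), so 1 is not a cut vertex.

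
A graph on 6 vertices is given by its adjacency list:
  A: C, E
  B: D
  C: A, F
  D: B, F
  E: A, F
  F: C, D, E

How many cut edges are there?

2

The edges on the cycle F-E-A-C-F are not bridges since each lies on that cycle.
But removing D-B disconnects D from B; removing F-D disconnects F from D — these are bridges.
That makes 2 bridges.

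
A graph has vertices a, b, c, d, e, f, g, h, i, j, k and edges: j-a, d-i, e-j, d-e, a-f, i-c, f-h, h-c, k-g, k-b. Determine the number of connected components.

2

Starting from b we can reach b, g, k. That is one component of size 3.
Starting from a we can reach a, c, d, e, f, h, i, j. That is one component of size 8.
Total: 2 components.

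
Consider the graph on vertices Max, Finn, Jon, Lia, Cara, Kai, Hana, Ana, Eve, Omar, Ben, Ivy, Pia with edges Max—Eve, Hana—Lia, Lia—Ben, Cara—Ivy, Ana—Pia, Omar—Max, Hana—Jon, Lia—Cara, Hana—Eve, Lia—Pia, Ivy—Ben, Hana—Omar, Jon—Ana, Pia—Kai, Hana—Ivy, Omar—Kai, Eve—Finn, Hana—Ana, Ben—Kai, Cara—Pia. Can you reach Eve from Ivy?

From Ivy we can reach Ana, Ben, Eve, Ivy, Jon, Kai, Lia, Max, Pia, Cara, Finn, Hana, Omar, which includes Eve.

Yes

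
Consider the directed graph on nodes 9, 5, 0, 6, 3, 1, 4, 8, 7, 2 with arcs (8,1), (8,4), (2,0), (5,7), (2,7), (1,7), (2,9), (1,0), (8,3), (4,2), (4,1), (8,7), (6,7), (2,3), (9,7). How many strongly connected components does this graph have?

{6} is an SCC by itself.
{8} is an SCC by itself.
{9} is an SCC by itself.
{0} is an SCC by itself.
{5} is an SCC by itself.
(and 5 more singleton SCCs)
That gives 10 strongly connected components.

10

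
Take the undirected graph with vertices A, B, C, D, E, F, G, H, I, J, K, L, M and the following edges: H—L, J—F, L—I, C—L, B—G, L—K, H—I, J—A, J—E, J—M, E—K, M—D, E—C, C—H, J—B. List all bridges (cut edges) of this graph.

A-J, B-G, B-J, D-M, E-J, F-J, J-M

The edges on the cycle H-L-I-H are not bridges since each lies on that cycle.
But removing F—J disconnects F from J; removing J—E disconnects J from E; removing D—M disconnects D from M; removing J—A disconnects J from A — these are bridges.
In total 7 edges are bridges.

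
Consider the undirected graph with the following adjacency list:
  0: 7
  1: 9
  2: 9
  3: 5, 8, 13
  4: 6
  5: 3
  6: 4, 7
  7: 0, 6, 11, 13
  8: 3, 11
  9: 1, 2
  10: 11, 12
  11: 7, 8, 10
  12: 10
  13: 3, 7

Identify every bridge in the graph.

The edges on the cycle 8-11-7-13-3-8 are not bridges since each lies on that cycle.
But removing 3-5 disconnects 3 from 5; removing 7-0 disconnects 7 from 0; removing 1-9 disconnects 1 from 9; removing 10-12 disconnects 10 from 12 — these are bridges.
In total 8 edges are bridges.

0-7, 1-9, 10-11, 10-12, 2-9, 3-5, 4-6, 6-7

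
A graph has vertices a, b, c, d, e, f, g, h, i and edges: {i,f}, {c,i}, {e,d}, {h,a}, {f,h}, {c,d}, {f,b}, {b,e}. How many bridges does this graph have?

2

The edges on the cycle c-i-f-b-e-d-c are not bridges since each lies on that cycle.
But removing h - a disconnects h from a; removing f - h disconnects f from h — these are bridges.
That makes 2 bridges.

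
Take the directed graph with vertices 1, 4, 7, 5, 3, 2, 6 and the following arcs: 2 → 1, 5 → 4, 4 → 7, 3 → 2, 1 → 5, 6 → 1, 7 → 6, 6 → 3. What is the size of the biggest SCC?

{1, 2, 3, 4, 5, 6, 7} are all mutually reachable — one SCC of size 7.
The largest has 7 vertices.

7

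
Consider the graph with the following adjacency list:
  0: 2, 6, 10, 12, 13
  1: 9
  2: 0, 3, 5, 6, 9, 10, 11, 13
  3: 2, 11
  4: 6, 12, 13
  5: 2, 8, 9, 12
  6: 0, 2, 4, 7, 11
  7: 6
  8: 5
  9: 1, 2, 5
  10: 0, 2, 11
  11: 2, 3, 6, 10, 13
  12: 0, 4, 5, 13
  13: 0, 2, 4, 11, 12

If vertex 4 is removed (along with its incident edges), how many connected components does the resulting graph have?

With 4 gone, the remaining components are: {0, 1, 2, 3, 5, 6, 7, 8, 9, 10, 11, 12, 13}.
That is 1 component.

1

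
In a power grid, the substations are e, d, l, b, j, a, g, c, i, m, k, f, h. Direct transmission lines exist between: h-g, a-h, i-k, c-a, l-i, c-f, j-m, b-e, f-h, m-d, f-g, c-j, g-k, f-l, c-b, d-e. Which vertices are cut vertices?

c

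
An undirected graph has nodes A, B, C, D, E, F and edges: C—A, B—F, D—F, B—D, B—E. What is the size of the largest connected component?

4

Starting from A we can reach A, C. That is one component of size 2.
Starting from B we can reach B, D, E, F. That is one component of size 4.
The largest has 4 vertices.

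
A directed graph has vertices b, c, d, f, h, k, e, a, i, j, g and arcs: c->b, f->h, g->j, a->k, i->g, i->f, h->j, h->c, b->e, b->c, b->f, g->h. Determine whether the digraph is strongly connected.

There is no directed path from b to g, so the graph is not strongly connected.

No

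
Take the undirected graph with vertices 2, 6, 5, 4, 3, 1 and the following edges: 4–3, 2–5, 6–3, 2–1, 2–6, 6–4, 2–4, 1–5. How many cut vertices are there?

1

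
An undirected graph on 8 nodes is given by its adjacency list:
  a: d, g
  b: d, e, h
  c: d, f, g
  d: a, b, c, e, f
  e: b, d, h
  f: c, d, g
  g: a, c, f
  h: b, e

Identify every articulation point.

Removing d increases the component count from 1 to 2, so d is a cut vertex.
By contrast removing a leaves 1 component; it is not a cut vertex. No other vertex is a cut vertex either.

d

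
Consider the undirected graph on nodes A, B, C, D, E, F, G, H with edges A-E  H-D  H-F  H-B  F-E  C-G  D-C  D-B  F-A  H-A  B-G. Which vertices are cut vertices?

Removing H increases the component count from 1 to 2, so H is a cut vertex.
By contrast removing C leaves 1 component; it is not a cut vertex. No other vertex is a cut vertex either.

H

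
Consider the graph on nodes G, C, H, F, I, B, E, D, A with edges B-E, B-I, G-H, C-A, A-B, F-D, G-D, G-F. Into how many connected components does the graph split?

Starting from D we can reach D, F, G, H. That is one component of size 4.
Starting from A we can reach A, B, C, E, I. That is one component of size 5.
Total: 2 components.

2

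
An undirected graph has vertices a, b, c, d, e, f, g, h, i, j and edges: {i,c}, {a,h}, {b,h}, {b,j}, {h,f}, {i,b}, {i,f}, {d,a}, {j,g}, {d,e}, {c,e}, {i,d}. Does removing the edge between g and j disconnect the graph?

Removing g - j leaves no path between g and j: the component count goes from 1 to 2. So it is a bridge.

Yes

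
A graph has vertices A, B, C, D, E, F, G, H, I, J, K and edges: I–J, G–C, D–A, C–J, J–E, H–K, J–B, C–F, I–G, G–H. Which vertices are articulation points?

C, G, H, J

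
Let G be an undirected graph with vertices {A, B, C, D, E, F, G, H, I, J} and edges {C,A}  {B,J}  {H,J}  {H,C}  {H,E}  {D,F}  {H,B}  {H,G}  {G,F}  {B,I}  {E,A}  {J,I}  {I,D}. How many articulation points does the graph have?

Removing H increases the component count from 1 to 2, so H is a cut vertex.
By contrast removing D leaves 1 component; it is not a cut vertex. No other vertex is a cut vertex either.

1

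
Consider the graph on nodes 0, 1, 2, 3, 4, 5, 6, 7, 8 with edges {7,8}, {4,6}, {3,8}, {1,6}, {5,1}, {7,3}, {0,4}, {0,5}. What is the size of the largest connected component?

5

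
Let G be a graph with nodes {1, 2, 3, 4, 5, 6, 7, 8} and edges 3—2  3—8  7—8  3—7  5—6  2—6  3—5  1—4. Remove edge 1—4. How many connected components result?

Before removal there are 2 components.
1—4 is a bridge — removing it separates 1's side from 4's side.
After removal: 3 components.

3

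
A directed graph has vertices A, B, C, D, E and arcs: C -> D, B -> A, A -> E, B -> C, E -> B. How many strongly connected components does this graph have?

3

{A, B, E} are all mutually reachable — one SCC of size 3.
{C} is an SCC by itself.
{D} is an SCC by itself.
That gives 3 strongly connected components.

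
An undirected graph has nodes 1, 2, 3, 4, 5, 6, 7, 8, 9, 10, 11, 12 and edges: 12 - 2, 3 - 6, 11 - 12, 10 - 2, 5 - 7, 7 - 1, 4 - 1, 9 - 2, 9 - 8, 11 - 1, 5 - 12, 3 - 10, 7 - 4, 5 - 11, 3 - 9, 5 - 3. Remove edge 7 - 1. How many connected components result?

1

7 and 1 are still connected via 7-4-1, so the component count stays at 1.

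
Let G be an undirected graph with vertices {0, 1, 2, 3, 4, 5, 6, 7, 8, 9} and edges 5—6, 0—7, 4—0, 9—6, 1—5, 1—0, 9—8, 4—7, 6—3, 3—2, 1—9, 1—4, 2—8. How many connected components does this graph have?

1

Starting from 0 we can reach 0, 1, 2, 3, 4, 5, 6, 7, 8, 9. That is one component of size 10.
Total: 1 component.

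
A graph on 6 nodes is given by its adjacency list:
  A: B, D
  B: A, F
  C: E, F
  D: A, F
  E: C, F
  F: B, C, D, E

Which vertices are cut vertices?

F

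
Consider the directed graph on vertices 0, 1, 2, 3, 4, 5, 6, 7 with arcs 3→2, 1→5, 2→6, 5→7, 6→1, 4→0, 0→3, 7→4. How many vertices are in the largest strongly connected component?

8

{0, 1, 2, 3, 4, 5, 6, 7} are all mutually reachable — one SCC of size 8.
The largest has 8 vertices.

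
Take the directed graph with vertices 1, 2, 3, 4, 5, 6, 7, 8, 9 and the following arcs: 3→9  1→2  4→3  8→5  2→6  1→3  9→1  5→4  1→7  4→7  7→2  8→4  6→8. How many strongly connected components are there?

{1, 2, 3, 4, 5, 6, 7, 8, 9} are all mutually reachable — one SCC of size 9.
That gives 1 strongly connected component.

1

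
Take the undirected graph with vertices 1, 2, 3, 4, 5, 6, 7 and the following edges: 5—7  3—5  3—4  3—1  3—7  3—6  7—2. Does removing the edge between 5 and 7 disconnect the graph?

No

After removing 5—7, the path 5-3-7 still connects them, so the edge is not a bridge.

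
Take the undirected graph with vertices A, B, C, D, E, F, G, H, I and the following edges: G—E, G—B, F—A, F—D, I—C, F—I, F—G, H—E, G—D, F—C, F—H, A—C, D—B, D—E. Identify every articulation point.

F

Removing F increases the component count from 1 to 2, so F is a cut vertex.
By contrast removing H leaves 1 component; it is not a cut vertex. No other vertex is a cut vertex either.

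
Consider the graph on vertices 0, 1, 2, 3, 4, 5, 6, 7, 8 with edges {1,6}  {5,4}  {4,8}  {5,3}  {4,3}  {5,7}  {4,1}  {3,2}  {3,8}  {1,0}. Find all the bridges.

The edges on the cycle 4-3-8-4 are not bridges since each lies on that cycle.
But removing 3—2 disconnects 3 from 2; removing 1—0 disconnects 1 from 0; removing 7—5 disconnects 7 from 5; removing 1—4 disconnects 1 from 4 — these are bridges.
In total 5 edges are bridges.

0-1, 1-4, 1-6, 2-3, 5-7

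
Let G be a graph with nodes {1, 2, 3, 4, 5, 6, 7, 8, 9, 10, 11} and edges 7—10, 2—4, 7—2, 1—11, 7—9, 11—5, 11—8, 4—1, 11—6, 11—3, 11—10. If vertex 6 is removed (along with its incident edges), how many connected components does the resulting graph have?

1

With 6 gone, the remaining components are: {1, 2, 3, 4, 5, 7, 8, 9, 10, 11}.
That is 1 component.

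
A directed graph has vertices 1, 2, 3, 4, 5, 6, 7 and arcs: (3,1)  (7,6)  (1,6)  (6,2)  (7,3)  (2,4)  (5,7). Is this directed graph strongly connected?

There is no directed path from 7 to 5, so the graph is not strongly connected.

No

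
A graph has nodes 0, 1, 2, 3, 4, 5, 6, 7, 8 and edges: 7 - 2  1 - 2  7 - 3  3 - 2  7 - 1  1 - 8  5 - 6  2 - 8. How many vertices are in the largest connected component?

5

4 is isolated — a component by itself.
0 is isolated — a component by itself.
Starting from 5 we can reach 5, 6. That is one component of size 2.
Starting from 1 we can reach 1, 2, 3, 7, 8. That is one component of size 5.
The largest has 5 vertices.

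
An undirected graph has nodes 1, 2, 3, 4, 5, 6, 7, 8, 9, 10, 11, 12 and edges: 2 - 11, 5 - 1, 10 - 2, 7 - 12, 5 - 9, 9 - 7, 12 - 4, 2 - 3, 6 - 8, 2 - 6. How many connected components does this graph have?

Starting from 2 we can reach 2, 3, 6, 8, 10, 11. That is one component of size 6.
Starting from 1 we can reach 1, 4, 5, 7, 9, 12. That is one component of size 6.
Total: 2 components.

2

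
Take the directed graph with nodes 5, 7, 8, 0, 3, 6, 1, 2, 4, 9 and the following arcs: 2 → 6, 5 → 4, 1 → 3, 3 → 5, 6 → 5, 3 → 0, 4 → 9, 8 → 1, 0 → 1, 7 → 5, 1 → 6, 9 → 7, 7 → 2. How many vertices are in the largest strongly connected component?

6

{2, 4, 5, 6, 7, 9} are all mutually reachable — one SCC of size 6.
{0, 1, 3} are all mutually reachable — one SCC of size 3.
{8} is an SCC by itself.
The largest has 6 vertices.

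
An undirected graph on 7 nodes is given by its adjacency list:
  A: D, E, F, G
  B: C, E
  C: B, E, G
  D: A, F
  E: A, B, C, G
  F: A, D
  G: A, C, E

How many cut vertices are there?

1

Removing A increases the component count from 1 to 2, so A is a cut vertex.
By contrast removing B leaves 1 component; it is not a cut vertex. No other vertex is a cut vertex either.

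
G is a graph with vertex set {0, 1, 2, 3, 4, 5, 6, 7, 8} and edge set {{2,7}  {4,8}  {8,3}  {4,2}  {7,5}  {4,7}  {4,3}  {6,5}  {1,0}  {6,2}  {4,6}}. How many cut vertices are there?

1

Removing 4 increases the component count from 2 to 3, so 4 is a cut vertex.
By contrast removing 3 leaves 2 components; it is not a cut vertex. No other vertex is a cut vertex either.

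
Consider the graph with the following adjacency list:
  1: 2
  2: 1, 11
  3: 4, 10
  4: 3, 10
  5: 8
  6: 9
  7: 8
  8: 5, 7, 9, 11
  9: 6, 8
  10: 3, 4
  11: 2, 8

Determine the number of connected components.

Starting from 3 we can reach 3, 4, 10. That is one component of size 3.
Starting from 1 we can reach 1, 2, 5, 6, 7, 8, 9, 11. That is one component of size 8.
Total: 2 components.

2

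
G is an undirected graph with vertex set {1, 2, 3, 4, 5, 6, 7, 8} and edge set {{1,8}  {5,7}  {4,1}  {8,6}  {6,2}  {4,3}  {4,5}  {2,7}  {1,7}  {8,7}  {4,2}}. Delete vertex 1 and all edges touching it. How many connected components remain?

With 1 gone, the remaining components are: {2, 3, 4, 5, 6, 7, 8}.
That is 1 component.

1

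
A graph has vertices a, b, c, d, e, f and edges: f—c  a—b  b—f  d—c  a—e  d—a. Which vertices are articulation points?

a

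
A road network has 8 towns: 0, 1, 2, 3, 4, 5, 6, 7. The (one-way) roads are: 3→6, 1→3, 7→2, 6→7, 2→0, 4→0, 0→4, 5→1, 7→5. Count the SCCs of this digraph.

3

{1, 3, 5, 6, 7} are all mutually reachable — one SCC of size 5.
{0, 4} are all mutually reachable — one SCC of size 2.
{2} is an SCC by itself.
That gives 3 strongly connected components.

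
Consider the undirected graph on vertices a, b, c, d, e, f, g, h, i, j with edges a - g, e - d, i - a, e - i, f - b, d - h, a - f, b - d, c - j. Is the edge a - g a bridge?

Removing a - g leaves no path between a and g: the component count goes from 2 to 3. So it is a bridge.

Yes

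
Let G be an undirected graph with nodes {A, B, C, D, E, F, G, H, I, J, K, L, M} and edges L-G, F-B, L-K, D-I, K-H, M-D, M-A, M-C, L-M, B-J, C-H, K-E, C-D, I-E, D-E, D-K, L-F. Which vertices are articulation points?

B, F, L, M

Removing B increases the component count from 1 to 2, so B is a cut vertex.
Removing F increases the component count from 1 to 2, so F is a cut vertex.
Removing L increases the component count from 1 to 3, so L is a cut vertex.
Likewise M is a cut vertex.
By contrast removing C leaves 1 component; it is not a cut vertex. No other vertex is a cut vertex either.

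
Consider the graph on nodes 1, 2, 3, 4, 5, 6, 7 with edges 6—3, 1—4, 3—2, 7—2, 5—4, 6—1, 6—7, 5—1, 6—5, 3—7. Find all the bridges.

none

The edges on the cycle 6-3-2-7-6 are not bridges since each lies on that cycle.
Every edge lies on some cycle, so there are no bridges.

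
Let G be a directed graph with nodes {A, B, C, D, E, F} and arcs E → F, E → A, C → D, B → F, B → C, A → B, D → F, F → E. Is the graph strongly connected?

From E we can reach every vertex (A, B, C, D, E, F), and every vertex can reach E (A, B, C, D, E, F). So the whole graph is one strongly connected component.

Yes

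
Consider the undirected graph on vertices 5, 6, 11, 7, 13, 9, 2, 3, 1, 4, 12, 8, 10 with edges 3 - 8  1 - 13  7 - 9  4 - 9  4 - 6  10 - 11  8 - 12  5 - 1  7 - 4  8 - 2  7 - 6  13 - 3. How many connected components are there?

Starting from 10 we can reach 10, 11. That is one component of size 2.
Starting from 4 we can reach 4, 6, 7, 9. That is one component of size 4.
Starting from 1 we can reach 1, 2, 3, 5, 8, 12, 13. That is one component of size 7.
Total: 3 components.

3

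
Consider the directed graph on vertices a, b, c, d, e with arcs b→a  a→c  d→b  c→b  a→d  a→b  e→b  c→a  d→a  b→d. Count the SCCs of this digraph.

{a, b, c, d} are all mutually reachable — one SCC of size 4.
{e} is an SCC by itself.
That gives 2 strongly connected components.

2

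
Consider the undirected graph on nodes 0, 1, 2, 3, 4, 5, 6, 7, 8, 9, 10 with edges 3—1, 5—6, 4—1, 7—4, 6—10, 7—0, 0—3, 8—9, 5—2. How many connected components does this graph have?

Starting from 8 we can reach 8, 9. That is one component of size 2.
Starting from 2 we can reach 2, 5, 6, 10. That is one component of size 4.
Starting from 0 we can reach 0, 1, 3, 4, 7. That is one component of size 5.
Total: 3 components.

3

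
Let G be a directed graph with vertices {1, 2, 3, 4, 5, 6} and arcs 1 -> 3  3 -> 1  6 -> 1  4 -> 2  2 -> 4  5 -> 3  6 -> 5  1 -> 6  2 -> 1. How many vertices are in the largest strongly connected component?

{1, 3, 5, 6} are all mutually reachable — one SCC of size 4.
{2, 4} are all mutually reachable — one SCC of size 2.
The largest has 4 vertices.

4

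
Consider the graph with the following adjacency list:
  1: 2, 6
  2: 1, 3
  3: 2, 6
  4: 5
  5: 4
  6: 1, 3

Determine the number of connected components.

Starting from 4 we can reach 4, 5. That is one component of size 2.
Starting from 1 we can reach 1, 2, 3, 6. That is one component of size 4.
Total: 2 components.

2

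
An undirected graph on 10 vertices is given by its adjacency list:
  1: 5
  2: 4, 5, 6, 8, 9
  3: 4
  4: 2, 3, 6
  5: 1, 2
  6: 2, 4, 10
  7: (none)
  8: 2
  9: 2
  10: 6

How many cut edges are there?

The edges on the cycle 6-4-2-6 are not bridges since each lies on that cycle.
But removing 5-1 disconnects 5 from 1; removing 2-8 disconnects 2 from 8; removing 6-10 disconnects 6 from 10; removing 2-5 disconnects 2 from 5 — these are bridges.
In total 6 edges are bridges.

6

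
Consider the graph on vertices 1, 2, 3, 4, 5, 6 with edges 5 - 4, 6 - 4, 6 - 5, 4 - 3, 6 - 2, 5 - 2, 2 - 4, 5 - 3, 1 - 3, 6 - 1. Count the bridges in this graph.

The edges on the cycle 5-4-3-5 are not bridges since each lies on that cycle.
Every edge lies on some cycle, so there are no bridges.

0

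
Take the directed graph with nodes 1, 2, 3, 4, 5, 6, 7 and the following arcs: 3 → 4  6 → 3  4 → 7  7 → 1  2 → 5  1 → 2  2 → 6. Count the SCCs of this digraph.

{1, 2, 3, 4, 6, 7} are all mutually reachable — one SCC of size 6.
{5} is an SCC by itself.
That gives 2 strongly connected components.

2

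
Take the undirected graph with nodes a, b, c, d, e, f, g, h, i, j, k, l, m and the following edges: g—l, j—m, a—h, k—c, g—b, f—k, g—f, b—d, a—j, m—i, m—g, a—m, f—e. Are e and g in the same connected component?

Yes

From e we can reach a, b, c, d, e, f, g, h, i, j, k, l, m, which includes g.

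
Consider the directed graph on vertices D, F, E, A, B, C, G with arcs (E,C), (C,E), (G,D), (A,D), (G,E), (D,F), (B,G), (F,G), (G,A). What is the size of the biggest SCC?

4

{A, D, F, G} are all mutually reachable — one SCC of size 4.
{C, E} are all mutually reachable — one SCC of size 2.
{B} is an SCC by itself.
The largest has 4 vertices.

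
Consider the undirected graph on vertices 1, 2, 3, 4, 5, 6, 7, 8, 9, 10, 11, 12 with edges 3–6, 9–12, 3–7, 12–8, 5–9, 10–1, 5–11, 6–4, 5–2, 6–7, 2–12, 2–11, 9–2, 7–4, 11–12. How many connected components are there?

Starting from 1 we can reach 1, 10. That is one component of size 2.
Starting from 3 we can reach 3, 4, 6, 7. That is one component of size 4.
Starting from 2 we can reach 2, 5, 8, 9, 11, 12. That is one component of size 6.
Total: 3 components.

3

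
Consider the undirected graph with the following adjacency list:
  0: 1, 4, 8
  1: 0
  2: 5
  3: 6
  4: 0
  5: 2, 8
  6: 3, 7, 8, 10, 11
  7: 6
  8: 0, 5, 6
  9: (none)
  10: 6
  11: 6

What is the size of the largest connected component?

9 is isolated — a component by itself.
Starting from 0 we can reach 0, 1, 2, 3, 4, 5, 6, 7, 8, 10, 11. That is one component of size 11.
The largest has 11 vertices.

11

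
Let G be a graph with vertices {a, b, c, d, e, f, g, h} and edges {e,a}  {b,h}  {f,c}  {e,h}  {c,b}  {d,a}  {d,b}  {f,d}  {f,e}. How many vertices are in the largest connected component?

7

g is isolated — a component by itself.
Starting from a we can reach a, b, c, d, e, f, h. That is one component of size 7.
The largest has 7 vertices.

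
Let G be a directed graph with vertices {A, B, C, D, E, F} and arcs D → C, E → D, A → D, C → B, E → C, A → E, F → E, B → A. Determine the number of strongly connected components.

2

{A, B, C, D, E} are all mutually reachable — one SCC of size 5.
{F} is an SCC by itself.
That gives 2 strongly connected components.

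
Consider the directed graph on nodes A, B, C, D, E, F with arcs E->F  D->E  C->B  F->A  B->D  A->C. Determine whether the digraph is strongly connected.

From D we can reach every vertex (A, B, C, D, E, F), and every vertex can reach D (A, B, C, D, E, F). So the whole graph is one strongly connected component.

Yes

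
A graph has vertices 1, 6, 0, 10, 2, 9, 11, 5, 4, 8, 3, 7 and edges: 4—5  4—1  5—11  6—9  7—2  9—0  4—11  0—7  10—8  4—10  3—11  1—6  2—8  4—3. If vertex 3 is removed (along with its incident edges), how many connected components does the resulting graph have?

1

With 3 gone, the remaining components are: {0, 1, 2, 4, 5, 6, 7, 8, 9, 10, 11}.
That is 1 component.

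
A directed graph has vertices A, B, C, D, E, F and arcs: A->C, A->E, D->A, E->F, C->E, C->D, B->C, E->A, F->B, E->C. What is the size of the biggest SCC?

6

{A, B, C, D, E, F} are all mutually reachable — one SCC of size 6.
The largest has 6 vertices.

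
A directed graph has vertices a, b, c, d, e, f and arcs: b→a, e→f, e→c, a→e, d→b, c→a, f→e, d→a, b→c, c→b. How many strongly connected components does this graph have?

{a, b, c, e, f} are all mutually reachable — one SCC of size 5.
{d} is an SCC by itself.
That gives 2 strongly connected components.

2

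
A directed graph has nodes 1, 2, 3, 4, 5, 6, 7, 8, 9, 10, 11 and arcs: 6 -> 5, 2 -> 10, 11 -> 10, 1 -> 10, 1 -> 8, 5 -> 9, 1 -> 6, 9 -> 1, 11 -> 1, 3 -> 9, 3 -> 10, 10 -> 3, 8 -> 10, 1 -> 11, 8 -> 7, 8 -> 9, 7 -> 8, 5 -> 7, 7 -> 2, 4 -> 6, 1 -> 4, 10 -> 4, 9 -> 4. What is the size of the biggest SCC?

{1, 2, 3, 4, 5, 6, 7, 8, 9, 10, 11} are all mutually reachable — one SCC of size 11.
The largest has 11 vertices.

11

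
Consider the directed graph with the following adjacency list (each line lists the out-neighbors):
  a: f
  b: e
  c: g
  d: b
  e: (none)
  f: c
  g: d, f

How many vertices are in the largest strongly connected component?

3

{c, f, g} are all mutually reachable — one SCC of size 3.
{d} is an SCC by itself.
{a} is an SCC by itself.
{e} is an SCC by itself.
{b} is an SCC by itself.
The largest has 3 vertices.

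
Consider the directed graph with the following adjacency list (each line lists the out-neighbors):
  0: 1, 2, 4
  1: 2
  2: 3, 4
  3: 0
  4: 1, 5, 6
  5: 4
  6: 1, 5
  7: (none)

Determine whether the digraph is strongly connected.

No

There is no directed path from 6 to 7, so the graph is not strongly connected.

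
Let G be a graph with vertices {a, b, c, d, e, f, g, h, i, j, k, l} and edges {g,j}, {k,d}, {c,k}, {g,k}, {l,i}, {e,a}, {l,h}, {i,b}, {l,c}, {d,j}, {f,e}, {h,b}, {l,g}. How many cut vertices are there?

2

Removing e increases the component count from 2 to 3, so e is a cut vertex.
Removing l increases the component count from 2 to 3, so l is a cut vertex.
By contrast removing c leaves 2 components; it is not a cut vertex. No other vertex is a cut vertex either.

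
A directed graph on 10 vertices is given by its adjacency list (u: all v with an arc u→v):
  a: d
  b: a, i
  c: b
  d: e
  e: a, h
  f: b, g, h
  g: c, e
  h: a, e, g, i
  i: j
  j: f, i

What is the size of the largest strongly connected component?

{a, b, c, d, e, f, g, h, i, j} are all mutually reachable — one SCC of size 10.
The largest has 10 vertices.

10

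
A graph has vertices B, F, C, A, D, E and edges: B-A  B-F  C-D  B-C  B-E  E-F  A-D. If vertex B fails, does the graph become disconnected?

Deleting B raises the number of components from 1 to 2, so B is a cut vertex.

Yes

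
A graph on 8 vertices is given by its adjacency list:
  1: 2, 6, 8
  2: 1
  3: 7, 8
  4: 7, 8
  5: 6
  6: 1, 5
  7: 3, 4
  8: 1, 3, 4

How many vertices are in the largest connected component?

8

Starting from 1 we can reach 1, 2, 3, 4, 5, 6, 7, 8. That is one component of size 8.
The largest has 8 vertices.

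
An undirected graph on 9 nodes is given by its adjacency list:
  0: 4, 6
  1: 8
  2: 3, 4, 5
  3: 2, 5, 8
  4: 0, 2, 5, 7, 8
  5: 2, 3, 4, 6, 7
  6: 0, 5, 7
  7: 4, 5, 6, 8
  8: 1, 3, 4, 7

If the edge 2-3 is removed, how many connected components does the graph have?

1

2 and 3 are still connected via 2-5-3, so the component count stays at 1.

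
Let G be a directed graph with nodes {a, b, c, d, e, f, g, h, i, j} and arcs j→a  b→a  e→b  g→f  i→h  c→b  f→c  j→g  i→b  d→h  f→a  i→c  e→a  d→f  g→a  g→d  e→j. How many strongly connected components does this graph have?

{h} is an SCC by itself.
{i} is an SCC by itself.
{e} is an SCC by itself.
{d} is an SCC by itself.
{j} is an SCC by itself.
(and 5 more singleton SCCs)
That gives 10 strongly connected components.

10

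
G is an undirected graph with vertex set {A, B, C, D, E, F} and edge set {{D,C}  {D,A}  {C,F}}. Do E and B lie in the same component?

The component containing E is {E}, and B is not in it.

No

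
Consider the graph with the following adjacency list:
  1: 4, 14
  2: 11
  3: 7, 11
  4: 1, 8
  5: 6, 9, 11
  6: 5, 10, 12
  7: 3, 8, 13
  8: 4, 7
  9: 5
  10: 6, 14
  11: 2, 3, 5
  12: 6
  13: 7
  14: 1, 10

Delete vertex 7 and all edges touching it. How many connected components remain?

With 7 gone, the remaining components are: {13}; {1, 2, 3, 4, 5, 6, 8, 9, 10, 11, 12, 14}.
That is 2 components.

2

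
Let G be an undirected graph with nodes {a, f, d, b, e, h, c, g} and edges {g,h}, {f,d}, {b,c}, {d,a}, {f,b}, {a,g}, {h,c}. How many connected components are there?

e is isolated — a component by itself.
Starting from a we can reach a, b, c, d, f, g, h. That is one component of size 7.
Total: 2 components.

2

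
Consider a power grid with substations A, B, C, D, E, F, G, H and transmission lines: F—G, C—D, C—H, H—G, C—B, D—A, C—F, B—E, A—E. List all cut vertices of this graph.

Removing C increases the component count from 1 to 2, so C is a cut vertex.
By contrast removing D leaves 1 component; it is not a cut vertex. No other vertex is a cut vertex either.

C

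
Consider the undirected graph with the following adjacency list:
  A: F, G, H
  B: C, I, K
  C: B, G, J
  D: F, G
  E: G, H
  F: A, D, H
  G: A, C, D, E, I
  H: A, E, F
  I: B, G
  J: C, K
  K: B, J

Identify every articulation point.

Removing G increases the component count from 1 to 2, so G is a cut vertex.
By contrast removing C leaves 1 component; it is not a cut vertex. No other vertex is a cut vertex either.

G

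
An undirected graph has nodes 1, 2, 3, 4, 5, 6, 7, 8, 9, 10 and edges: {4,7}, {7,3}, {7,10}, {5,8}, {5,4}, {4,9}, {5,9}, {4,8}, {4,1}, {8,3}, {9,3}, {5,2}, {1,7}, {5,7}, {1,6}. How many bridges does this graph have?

The edges on the cycle 5-4-1-7-5 are not bridges since each lies on that cycle.
But removing 10 - 7 disconnects 10 from 7; removing 2 - 5 disconnects 2 from 5; removing 1 - 6 disconnects 1 from 6 — these are bridges.
That makes 3 bridges.

3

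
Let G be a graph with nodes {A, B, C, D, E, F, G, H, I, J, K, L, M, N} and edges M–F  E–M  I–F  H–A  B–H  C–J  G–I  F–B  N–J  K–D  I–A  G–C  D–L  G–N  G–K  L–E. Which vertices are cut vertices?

Removing G increases the component count from 1 to 2, so G is a cut vertex.
By contrast removing J leaves 1 component; it is not a cut vertex. No other vertex is a cut vertex either.

G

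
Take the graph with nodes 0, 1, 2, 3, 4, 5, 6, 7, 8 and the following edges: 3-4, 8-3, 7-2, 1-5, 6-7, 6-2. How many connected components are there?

0 is isolated — a component by itself.
Starting from 1 we can reach 1, 5. That is one component of size 2.
Starting from 3 we can reach 3, 4, 8. That is one component of size 3.
Starting from 2 we can reach 2, 6, 7. That is one component of size 3.
Total: 4 components.

4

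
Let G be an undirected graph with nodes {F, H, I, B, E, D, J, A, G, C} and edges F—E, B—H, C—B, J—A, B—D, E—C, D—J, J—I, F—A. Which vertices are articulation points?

Removing B increases the component count from 2 to 3, so B is a cut vertex.
Removing J increases the component count from 2 to 3, so J is a cut vertex.
By contrast removing E leaves 2 components; it is not a cut vertex. No other vertex is a cut vertex either.

B, J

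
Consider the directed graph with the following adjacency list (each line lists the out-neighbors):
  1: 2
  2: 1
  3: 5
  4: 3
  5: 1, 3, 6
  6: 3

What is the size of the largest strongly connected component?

3

{3, 5, 6} are all mutually reachable — one SCC of size 3.
{1, 2} are all mutually reachable — one SCC of size 2.
{4} is an SCC by itself.
The largest has 3 vertices.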